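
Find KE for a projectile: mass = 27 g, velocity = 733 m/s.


E = 0.5*m*v^2 = 0.5*0.027*733^2 = 7253 J

7253 J


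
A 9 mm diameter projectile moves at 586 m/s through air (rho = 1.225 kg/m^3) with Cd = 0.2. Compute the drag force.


A = pi*(d/2)^2 = pi*(9/2000)^2 = 6.36173e-05 m^2
Fd = 0.5*Cd*rho*A*v^2 = 0.5*0.2*1.225*6.36173e-05*586^2 = 2.676 N

2.676 N


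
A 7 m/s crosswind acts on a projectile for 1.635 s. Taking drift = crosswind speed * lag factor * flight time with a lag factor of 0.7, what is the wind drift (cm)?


drift = v_wind * lag * t = 7 * 0.7 * 1.635 = 8.0115 m ≈ 801.1 cm

801.1 cm


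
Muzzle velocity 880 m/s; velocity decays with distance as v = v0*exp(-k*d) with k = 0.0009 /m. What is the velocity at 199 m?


v = v0*exp(-k*d) = 880*exp(-0.0009*199) = 735.7 m/s

735.7 m/s


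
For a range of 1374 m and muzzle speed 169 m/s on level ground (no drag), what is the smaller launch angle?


sin(2*theta) = R*g/v0^2 = 1374*9.81/169^2 = 0.471935, theta = arcsin(0.471935)/2 = 14.08°

14.08 degrees


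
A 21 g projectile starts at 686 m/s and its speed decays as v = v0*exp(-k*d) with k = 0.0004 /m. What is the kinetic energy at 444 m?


v = v0*exp(-k*d) = 686*exp(-0.0004*444) = 574.372 m/s
E = 0.5*m*v^2 = 0.5*0.021*574.372^2 = 3464 J

3464 J


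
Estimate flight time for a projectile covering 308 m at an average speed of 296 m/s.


t = d/v = 308/296 = 1.041 s

1.041 s


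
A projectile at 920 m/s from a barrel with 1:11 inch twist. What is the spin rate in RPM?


twist_m = 11*0.0254 = 0.2794 m
spin = v/twist = 920/0.2794 = 3292.77 rev/s
RPM = spin*60 = 3292.77*60 ≈ 197566 RPM

197566 RPM


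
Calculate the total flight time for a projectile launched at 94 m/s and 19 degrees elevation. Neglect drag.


T = 2*v0*sin(theta)/g = 2*94*sin(19°)/9.81 = 6.239 s

6.239 s


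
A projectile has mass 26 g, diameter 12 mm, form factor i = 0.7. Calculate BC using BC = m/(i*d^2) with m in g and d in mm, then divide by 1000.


BC = m/(i*d^2*1000) = 26/(0.7 * 12^2 * 1000) = 0.0002579

0.0002579


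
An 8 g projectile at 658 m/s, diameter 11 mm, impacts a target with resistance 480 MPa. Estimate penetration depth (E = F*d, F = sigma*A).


A = pi*(d/2)^2 = pi*(11/2)^2 = 95.0332 mm^2
E = 0.5*m*v^2 = 0.5*0.008*658^2 = 1731.86 J
depth = E/(sigma*A) = 1731.86 J / (480 MPa * 95.0332 mm^2) = 1731.86/(480 * 95.0332) m = 0.037966 m ≈ 37.97 mm

37.97 mm


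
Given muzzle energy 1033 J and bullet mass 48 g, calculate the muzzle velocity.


v = sqrt(2*E/m) = sqrt(2*1033/0.048) = 207.5 m/s

207.5 m/s


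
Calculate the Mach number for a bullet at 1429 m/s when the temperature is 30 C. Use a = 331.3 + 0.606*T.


a = 331.3 + 0.606*(30) = 349.48 m/s
M = v/a = 1429/349.48 = 4.089

4.089


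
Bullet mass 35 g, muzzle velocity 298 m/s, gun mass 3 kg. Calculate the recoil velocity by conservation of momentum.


v_recoil = m_p * v_p / m_gun = 0.035 * 298 / 3 = 3.477 m/s

3.477 m/s


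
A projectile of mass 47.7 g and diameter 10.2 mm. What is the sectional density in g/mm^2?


SD = m/d^2 = 47.7/10.2^2 = 0.4585 g/mm^2

0.4585 g/mm^2


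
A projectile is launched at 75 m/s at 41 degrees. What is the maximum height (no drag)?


H = (v0*sin(theta))^2 / (2g) = (75*sin(41°))^2 / (2*9.81) = 123.4 m

123.4 m


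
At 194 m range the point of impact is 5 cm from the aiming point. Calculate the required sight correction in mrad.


1 mrad subtends 1 cm per 10 m of range, so adj = error_cm / (dist_m / 10) = 5 / (194/10) = 0.2577 mrad

0.2577 mrad


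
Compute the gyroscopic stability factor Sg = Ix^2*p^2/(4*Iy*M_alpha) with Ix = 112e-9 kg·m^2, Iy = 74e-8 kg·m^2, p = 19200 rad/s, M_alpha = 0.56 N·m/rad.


Sg = Ix^2 * p^2 / (4 * Iy * M_alpha) = (112e-9)^2 * 19200^2 / (4 * 74e-8 * 0.56) = 2.79

2.79


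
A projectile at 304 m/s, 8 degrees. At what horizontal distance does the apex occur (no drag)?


R = v0^2*sin(2*theta)/g = 304^2*sin(2*8°)/9.81 = 2596.67 m
apex_dist = R/2 = 2596.67/2 = 1298 m

1298 m


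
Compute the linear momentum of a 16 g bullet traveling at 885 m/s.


p = m*v = 0.016*885 = 14.16 kg·m/s

14.16 kg·m/s


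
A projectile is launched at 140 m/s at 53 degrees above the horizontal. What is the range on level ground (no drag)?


R = v0^2 * sin(2*theta) / g = 140^2 * sin(2*53°) / 9.81 = 1921 m

1921 m


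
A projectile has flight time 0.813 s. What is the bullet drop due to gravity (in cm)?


drop = 0.5*g*t^2 = 0.5*9.81*0.813^2 = 3.24205 m ≈ 324.2 cm

324.2 cm


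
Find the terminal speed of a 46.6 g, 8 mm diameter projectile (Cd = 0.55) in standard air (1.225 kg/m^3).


A = pi*(d/2)^2 = pi*(8/2000)^2 = 5.02655e-05 m^2
vt = sqrt(2mg/(Cd*rho*A)) = sqrt(2*0.0466*9.81/(0.55 * 1.225 * 5.02655e-05)) = 164.3 m/s

164.3 m/s


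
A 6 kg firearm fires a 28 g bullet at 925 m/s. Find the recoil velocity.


v_recoil = m_p * v_p / m_gun = 0.028 * 925 / 6 = 4.317 m/s

4.317 m/s


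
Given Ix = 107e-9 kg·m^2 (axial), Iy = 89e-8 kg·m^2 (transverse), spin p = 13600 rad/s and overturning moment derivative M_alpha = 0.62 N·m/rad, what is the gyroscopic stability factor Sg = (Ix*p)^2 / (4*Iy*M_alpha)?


Sg = Ix^2 * p^2 / (4 * Iy * M_alpha) = (107e-9)^2 * 13600^2 / (4 * 89e-8 * 0.62) = 0.9594

0.9594


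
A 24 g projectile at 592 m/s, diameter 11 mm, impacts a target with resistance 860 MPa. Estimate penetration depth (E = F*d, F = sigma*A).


A = pi*(d/2)^2 = pi*(11/2)^2 = 95.0332 mm^2
E = 0.5*m*v^2 = 0.5*0.024*592^2 = 4205.57 J
depth = E/(sigma*A) = 4205.57 J / (860 MPa * 95.0332 mm^2) = 4205.57/(860 * 95.0332) m = 0.0514578 m ≈ 51.46 mm

51.46 mm


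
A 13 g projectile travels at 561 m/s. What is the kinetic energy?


E = 0.5*m*v^2 = 0.5*0.013*561^2 = 2046 J

2046 J


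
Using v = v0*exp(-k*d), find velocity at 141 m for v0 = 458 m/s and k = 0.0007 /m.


v = v0*exp(-k*d) = 458*exp(-0.0007*141) = 415 m/s

415 m/s


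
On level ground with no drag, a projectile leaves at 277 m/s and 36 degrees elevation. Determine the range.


R = v0^2 * sin(2*theta) / g = 277^2 * sin(2*36°) / 9.81 = 7439 m

7439 m


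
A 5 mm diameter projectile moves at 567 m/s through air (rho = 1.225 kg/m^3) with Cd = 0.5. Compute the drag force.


A = pi*(d/2)^2 = pi*(5/2000)^2 = 1.96350e-05 m^2
Fd = 0.5*Cd*rho*A*v^2 = 0.5*0.5*1.225*1.96350e-05*567^2 = 1.933 N

1.933 N


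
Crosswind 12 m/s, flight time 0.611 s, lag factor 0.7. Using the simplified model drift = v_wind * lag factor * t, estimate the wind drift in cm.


drift = v_wind * lag * t = 12 * 0.7 * 0.611 = 5.1324 m ≈ 513.2 cm

513.2 cm


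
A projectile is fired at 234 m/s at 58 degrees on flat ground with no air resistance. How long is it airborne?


T = 2*v0*sin(theta)/g = 2*234*sin(58°)/9.81 = 40.46 s

40.46 s


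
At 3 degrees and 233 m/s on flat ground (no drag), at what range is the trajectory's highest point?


R = v0^2*sin(2*theta)/g = 233^2*sin(2*3°)/9.81 = 578.465 m
apex_dist = R/2 = 578.465/2 = 289.2 m

289.2 m


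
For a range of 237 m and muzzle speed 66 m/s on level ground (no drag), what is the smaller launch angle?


sin(2*theta) = R*g/v0^2 = 237*9.81/66^2 = 0.53374, theta = arcsin(0.53374)/2 = 16.13°

16.13 degrees


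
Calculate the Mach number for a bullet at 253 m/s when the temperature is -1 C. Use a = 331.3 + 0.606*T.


a = 331.3 + 0.606*(-1) = 330.694 m/s
M = v/a = 253/330.694 = 0.7651

0.7651


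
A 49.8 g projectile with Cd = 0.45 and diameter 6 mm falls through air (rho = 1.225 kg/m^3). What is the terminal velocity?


A = pi*(d/2)^2 = pi*(6/2000)^2 = 2.82743e-05 m^2
vt = sqrt(2mg/(Cd*rho*A)) = sqrt(2*0.0498*9.81/(0.45 * 1.225 * 2.82743e-05)) = 250.4 m/s

250.4 m/s


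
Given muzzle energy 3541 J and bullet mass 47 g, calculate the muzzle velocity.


v = sqrt(2*E/m) = sqrt(2*3541/0.047) = 388.2 m/s

388.2 m/s


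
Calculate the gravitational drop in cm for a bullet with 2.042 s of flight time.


drop = 0.5*g*t^2 = 0.5*9.81*2.042^2 = 20.4527 m ≈ 2045 cm

2045 cm


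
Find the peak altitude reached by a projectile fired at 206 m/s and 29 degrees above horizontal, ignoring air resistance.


H = (v0*sin(theta))^2 / (2g) = (206*sin(29°))^2 / (2*9.81) = 508.4 m

508.4 m


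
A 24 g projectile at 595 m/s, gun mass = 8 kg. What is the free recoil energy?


v_r = m_p*v_p/m_gun = 0.024*595/8 = 1.785 m/s, E_r = 0.5*m_gun*v_r^2 = 0.5*8*1.785^2 = 12.74 J

12.74 J


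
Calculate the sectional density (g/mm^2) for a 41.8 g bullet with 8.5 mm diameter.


SD = m/d^2 = 41.8/8.5^2 = 0.5785 g/mm^2

0.5785 g/mm^2


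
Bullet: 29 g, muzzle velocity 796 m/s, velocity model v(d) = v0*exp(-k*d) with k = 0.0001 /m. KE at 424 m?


v = v0*exp(-k*d) = 796*exp(-0.0001*424) = 762.955 m/s
E = 0.5*m*v^2 = 0.5*0.029*762.955^2 = 8440 J

8440 J


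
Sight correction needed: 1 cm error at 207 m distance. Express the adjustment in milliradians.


1 mrad subtends 1 cm per 10 m of range, so adj = error_cm / (dist_m / 10) = 1 / (207/10) = 0.04831 mrad

0.04831 mrad


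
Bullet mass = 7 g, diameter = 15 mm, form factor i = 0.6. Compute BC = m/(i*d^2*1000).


BC = m/(i*d^2*1000) = 7/(0.6 * 15^2 * 1000) = 5.185e-05

5.185e-05


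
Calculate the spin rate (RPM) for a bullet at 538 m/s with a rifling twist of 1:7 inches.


twist_m = 7*0.0254 = 0.1778 m
spin = v/twist = 538/0.1778 = 3025.872 rev/s
RPM = spin*60 = 3025.872*60 ≈ 181552 RPM

181552 RPM


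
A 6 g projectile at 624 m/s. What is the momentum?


p = m*v = 0.006*624 = 3.744 kg·m/s

3.744 kg·m/s


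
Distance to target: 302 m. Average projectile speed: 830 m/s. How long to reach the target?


t = d/v = 302/830 = 0.3639 s

0.3639 s


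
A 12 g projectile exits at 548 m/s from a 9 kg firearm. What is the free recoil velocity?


v_recoil = m_p * v_p / m_gun = 0.012 * 548 / 9 = 0.7307 m/s

0.7307 m/s


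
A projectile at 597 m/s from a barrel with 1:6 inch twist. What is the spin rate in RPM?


twist_m = 6*0.0254 = 0.1524 m
spin = v/twist = 597/0.1524 = 3917.323 rev/s
RPM = spin*60 = 3917.323*60 ≈ 235039 RPM

235039 RPM


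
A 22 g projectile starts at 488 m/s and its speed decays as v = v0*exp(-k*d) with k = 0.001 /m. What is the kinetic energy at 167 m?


v = v0*exp(-k*d) = 488*exp(-0.001*167) = 412.945 m/s
E = 0.5*m*v^2 = 0.5*0.022*412.945^2 = 1876 J

1876 J


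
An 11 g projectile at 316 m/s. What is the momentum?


p = m*v = 0.011*316 = 3.476 kg·m/s

3.476 kg·m/s


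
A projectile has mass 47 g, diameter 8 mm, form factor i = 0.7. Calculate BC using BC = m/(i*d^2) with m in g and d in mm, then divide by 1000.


BC = m/(i*d^2*1000) = 47/(0.7 * 8^2 * 1000) = 0.001049

0.001049


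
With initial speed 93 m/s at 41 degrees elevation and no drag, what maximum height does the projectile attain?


H = (v0*sin(theta))^2 / (2g) = (93*sin(41°))^2 / (2*9.81) = 189.7 m

189.7 m


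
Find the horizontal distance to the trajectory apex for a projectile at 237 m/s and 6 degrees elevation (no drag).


R = v0^2*sin(2*theta)/g = 237^2*sin(2*6°)/9.81 = 1190.44 m
apex_dist = R/2 = 1190.44/2 = 595.2 m

595.2 m


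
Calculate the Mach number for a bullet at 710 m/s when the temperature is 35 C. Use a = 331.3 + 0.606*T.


a = 331.3 + 0.606*(35) = 352.51 m/s
M = v/a = 710/352.51 = 2.014

2.014


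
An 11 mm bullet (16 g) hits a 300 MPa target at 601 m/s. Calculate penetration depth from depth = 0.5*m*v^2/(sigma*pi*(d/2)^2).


A = pi*(d/2)^2 = pi*(11/2)^2 = 95.0332 mm^2
E = 0.5*m*v^2 = 0.5*0.016*601^2 = 2889.61 J
depth = E/(sigma*A) = 2889.61 J / (300 MPa * 95.0332 mm^2) = 2889.61/(300 * 95.0332) m = 0.101354 m ≈ 101.4 mm

101.4 mm


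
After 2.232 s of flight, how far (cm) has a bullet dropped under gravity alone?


drop = 0.5*g*t^2 = 0.5*9.81*2.232^2 = 24.4358 m ≈ 2444 cm

2444 cm


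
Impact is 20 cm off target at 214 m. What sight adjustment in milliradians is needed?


1 mrad subtends 1 cm per 10 m of range, so adj = error_cm / (dist_m / 10) = 20 / (214/10) = 0.9346 mrad

0.9346 mrad


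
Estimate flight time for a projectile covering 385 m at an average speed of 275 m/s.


t = d/v = 385/275 = 1.4 s

1.4 s


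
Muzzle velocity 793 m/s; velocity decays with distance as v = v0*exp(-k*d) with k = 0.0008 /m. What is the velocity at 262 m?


v = v0*exp(-k*d) = 793*exp(-0.0008*262) = 643.1 m/s

643.1 m/s


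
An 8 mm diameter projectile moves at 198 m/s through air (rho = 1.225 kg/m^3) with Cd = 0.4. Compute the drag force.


A = pi*(d/2)^2 = pi*(8/2000)^2 = 5.02655e-05 m^2
Fd = 0.5*Cd*rho*A*v^2 = 0.5*0.4*1.225*5.02655e-05*198^2 = 0.4828 N

0.4828 N


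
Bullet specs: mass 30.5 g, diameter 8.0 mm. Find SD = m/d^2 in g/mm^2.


SD = m/d^2 = 30.5/8.0^2 = 0.4766 g/mm^2

0.4766 g/mm^2


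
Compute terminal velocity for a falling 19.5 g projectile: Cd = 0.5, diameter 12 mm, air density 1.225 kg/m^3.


A = pi*(d/2)^2 = pi*(12/2000)^2 = 1.13097e-04 m^2
vt = sqrt(2mg/(Cd*rho*A)) = sqrt(2*0.0195*9.81/(0.5 * 1.225 * 1.13097e-04)) = 74.32 m/s

74.32 m/s


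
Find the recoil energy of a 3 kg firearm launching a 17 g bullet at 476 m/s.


v_r = m_p*v_p/m_gun = 0.017*476/3 = 2.69733 m/s, E_r = 0.5*m_gun*v_r^2 = 0.5*3*2.69733^2 = 10.91 J

10.91 J


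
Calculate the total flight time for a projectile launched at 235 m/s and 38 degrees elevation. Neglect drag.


T = 2*v0*sin(theta)/g = 2*235*sin(38°)/9.81 = 29.5 s

29.5 s


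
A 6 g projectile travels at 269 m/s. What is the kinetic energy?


E = 0.5*m*v^2 = 0.5*0.006*269^2 = 217.1 J

217.1 J


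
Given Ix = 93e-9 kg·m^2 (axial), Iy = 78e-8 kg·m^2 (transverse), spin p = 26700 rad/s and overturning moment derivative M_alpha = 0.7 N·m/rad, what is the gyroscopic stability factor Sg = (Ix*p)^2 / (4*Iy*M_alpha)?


Sg = Ix^2 * p^2 / (4 * Iy * M_alpha) = (93e-9)^2 * 26700^2 / (4 * 78e-8 * 0.7) = 2.823

2.823


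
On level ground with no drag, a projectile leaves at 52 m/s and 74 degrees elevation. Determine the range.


R = v0^2 * sin(2*theta) / g = 52^2 * sin(2*74°) / 9.81 = 146.1 m

146.1 m


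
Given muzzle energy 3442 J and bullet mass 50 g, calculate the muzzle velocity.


v = sqrt(2*E/m) = sqrt(2*3442/0.05) = 371.1 m/s

371.1 m/s


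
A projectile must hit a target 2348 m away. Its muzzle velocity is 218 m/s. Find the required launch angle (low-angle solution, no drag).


sin(2*theta) = R*g/v0^2 = 2348*9.81/218^2 = 0.484679, theta = arcsin(0.484679)/2 = 14.5°

14.5 degrees


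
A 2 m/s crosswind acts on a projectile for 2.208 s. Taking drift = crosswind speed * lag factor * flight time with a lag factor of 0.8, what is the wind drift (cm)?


drift = v_wind * lag * t = 2 * 0.8 * 2.208 = 3.5328 m ≈ 353.3 cm

353.3 cm


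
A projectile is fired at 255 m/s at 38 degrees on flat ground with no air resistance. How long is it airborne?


T = 2*v0*sin(theta)/g = 2*255*sin(38°)/9.81 = 32.01 s

32.01 s


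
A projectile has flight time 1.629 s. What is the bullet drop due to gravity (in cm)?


drop = 0.5*g*t^2 = 0.5*9.81*1.629^2 = 13.0161 m ≈ 1302 cm

1302 cm


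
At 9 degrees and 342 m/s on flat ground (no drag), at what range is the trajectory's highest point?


R = v0^2*sin(2*theta)/g = 342^2*sin(2*9°)/9.81 = 3684.39 m
apex_dist = R/2 = 3684.39/2 = 1842 m

1842 m


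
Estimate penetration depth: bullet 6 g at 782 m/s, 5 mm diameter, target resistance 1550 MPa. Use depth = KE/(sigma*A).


A = pi*(d/2)^2 = pi*(5/2)^2 = 19.635 mm^2
E = 0.5*m*v^2 = 0.5*0.006*782^2 = 1834.57 J
depth = E/(sigma*A) = 1834.57 J / (1550 MPa * 19.635 mm^2) = 1834.57/(1550 * 19.635) m = 0.06028 m ≈ 60.28 mm

60.28 mm


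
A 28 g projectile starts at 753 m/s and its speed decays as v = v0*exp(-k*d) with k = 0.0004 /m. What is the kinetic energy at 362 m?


v = v0*exp(-k*d) = 753*exp(-0.0004*362) = 651.492 m/s
E = 0.5*m*v^2 = 0.5*0.028*651.492^2 = 5942 J

5942 J


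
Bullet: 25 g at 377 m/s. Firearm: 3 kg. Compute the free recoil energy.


v_r = m_p*v_p/m_gun = 0.025*377/3 = 3.14167 m/s, E_r = 0.5*m_gun*v_r^2 = 0.5*3*3.14167^2 = 14.81 J

14.81 J


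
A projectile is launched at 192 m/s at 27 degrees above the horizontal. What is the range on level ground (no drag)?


R = v0^2 * sin(2*theta) / g = 192^2 * sin(2*27°) / 9.81 = 3040 m

3040 m


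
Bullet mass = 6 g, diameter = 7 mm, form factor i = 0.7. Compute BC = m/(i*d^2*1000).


BC = m/(i*d^2*1000) = 6/(0.7 * 7^2 * 1000) = 0.0001749

0.0001749


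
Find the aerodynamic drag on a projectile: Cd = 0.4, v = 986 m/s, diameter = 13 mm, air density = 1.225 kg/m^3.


A = pi*(d/2)^2 = pi*(13/2000)^2 = 1.32732e-04 m^2
Fd = 0.5*Cd*rho*A*v^2 = 0.5*0.4*1.225*1.32732e-04*986^2 = 31.62 N

31.62 N


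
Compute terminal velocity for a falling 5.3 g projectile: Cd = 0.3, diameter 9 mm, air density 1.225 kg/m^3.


A = pi*(d/2)^2 = pi*(9/2000)^2 = 6.36173e-05 m^2
vt = sqrt(2mg/(Cd*rho*A)) = sqrt(2*0.0053*9.81/(0.3 * 1.225 * 6.36173e-05)) = 66.69 m/s

66.69 m/s


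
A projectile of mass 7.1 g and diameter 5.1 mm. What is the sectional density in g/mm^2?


SD = m/d^2 = 7.1/5.1^2 = 0.273 g/mm^2

0.273 g/mm^2


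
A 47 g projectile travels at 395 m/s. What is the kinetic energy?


E = 0.5*m*v^2 = 0.5*0.047*395^2 = 3667 J

3667 J


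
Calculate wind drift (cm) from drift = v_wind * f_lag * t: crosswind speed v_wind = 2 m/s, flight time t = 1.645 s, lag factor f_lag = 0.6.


drift = v_wind * lag * t = 2 * 0.6 * 1.645 = 1.974 m ≈ 197.4 cm

197.4 cm


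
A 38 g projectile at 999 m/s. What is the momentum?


p = m*v = 0.038*999 = 37.96 kg·m/s

37.96 kg·m/s


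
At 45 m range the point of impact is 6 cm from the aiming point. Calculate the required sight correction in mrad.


1 mrad subtends 1 cm per 10 m of range, so adj = error_cm / (dist_m / 10) = 6 / (45/10) = 1.333 mrad

1.333 mrad


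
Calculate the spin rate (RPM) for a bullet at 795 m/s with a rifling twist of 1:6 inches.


twist_m = 6*0.0254 = 0.1524 m
spin = v/twist = 795/0.1524 = 5216.535 rev/s
RPM = spin*60 = 5216.535*60 ≈ 312992 RPM

312992 RPM


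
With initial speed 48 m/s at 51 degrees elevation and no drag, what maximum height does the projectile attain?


H = (v0*sin(theta))^2 / (2g) = (48*sin(51°))^2 / (2*9.81) = 70.92 m

70.92 m


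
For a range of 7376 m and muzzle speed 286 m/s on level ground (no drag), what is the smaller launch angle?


sin(2*theta) = R*g/v0^2 = 7376*9.81/286^2 = 0.884622, theta = arcsin(0.884622)/2 = 31.1°

31.1 degrees


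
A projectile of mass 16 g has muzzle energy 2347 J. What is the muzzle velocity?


v = sqrt(2*E/m) = sqrt(2*2347/0.016) = 541.6 m/s

541.6 m/s


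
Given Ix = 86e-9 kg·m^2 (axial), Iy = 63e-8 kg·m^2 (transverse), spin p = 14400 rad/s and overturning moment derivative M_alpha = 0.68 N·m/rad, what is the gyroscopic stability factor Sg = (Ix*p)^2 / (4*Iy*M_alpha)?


Sg = Ix^2 * p^2 / (4 * Iy * M_alpha) = (86e-9)^2 * 14400^2 / (4 * 63e-8 * 0.68) = 0.895

0.895


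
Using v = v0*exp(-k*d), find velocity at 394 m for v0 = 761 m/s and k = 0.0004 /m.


v = v0*exp(-k*d) = 761*exp(-0.0004*394) = 650 m/s

650 m/s


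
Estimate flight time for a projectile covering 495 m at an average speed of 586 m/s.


t = d/v = 495/586 = 0.8447 s

0.8447 s


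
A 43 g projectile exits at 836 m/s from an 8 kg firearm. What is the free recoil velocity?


v_recoil = m_p * v_p / m_gun = 0.043 * 836 / 8 = 4.494 m/s

4.494 m/s


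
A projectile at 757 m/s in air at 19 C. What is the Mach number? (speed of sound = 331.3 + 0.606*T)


a = 331.3 + 0.606*(19) = 342.814 m/s
M = v/a = 757/342.814 = 2.208

2.208


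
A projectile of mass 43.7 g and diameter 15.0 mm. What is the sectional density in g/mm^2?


SD = m/d^2 = 43.7/15.0^2 = 0.1942 g/mm^2

0.1942 g/mm^2


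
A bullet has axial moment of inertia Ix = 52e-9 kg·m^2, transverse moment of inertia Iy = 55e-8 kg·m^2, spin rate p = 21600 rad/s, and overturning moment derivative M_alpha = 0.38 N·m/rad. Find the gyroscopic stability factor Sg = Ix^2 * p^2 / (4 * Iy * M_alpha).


Sg = Ix^2 * p^2 / (4 * Iy * M_alpha) = (52e-9)^2 * 21600^2 / (4 * 55e-8 * 0.38) = 1.509

1.509


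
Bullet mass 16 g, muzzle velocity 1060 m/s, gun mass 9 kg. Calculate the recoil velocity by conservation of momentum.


v_recoil = m_p * v_p / m_gun = 0.016 * 1060 / 9 = 1.884 m/s

1.884 m/s


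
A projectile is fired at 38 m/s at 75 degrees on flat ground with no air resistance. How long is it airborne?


T = 2*v0*sin(theta)/g = 2*38*sin(75°)/9.81 = 7.483 s

7.483 s


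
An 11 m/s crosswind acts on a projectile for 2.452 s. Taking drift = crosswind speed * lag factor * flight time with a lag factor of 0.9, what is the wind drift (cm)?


drift = v_wind * lag * t = 11 * 0.9 * 2.452 = 24.2748 m ≈ 2427 cm

2427 cm


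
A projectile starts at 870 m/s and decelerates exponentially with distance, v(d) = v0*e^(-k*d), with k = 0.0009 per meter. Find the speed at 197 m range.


v = v0*exp(-k*d) = 870*exp(-0.0009*197) = 728.6 m/s

728.6 m/s


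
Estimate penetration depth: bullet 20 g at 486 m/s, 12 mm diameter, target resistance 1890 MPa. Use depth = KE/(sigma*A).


A = pi*(d/2)^2 = pi*(12/2)^2 = 113.097 mm^2
E = 0.5*m*v^2 = 0.5*0.02*486^2 = 2361.96 J
depth = E/(sigma*A) = 2361.96 J / (1890 MPa * 113.097 mm^2) = 2361.96/(1890 * 113.097) m = 0.0110499 m ≈ 11.05 mm

11.05 mm


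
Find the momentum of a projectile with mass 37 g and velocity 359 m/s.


p = m*v = 0.037*359 = 13.28 kg·m/s

13.28 kg·m/s


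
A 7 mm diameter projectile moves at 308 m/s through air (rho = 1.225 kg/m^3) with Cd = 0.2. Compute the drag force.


A = pi*(d/2)^2 = pi*(7/2000)^2 = 3.84845e-05 m^2
Fd = 0.5*Cd*rho*A*v^2 = 0.5*0.2*1.225*3.84845e-05*308^2 = 0.4472 N

0.4472 N


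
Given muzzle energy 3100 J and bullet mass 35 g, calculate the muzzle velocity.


v = sqrt(2*E/m) = sqrt(2*3100/0.035) = 420.9 m/s

420.9 m/s


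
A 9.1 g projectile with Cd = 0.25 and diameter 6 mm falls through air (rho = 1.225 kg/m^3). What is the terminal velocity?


A = pi*(d/2)^2 = pi*(6/2000)^2 = 2.82743e-05 m^2
vt = sqrt(2mg/(Cd*rho*A)) = sqrt(2*0.0091*9.81/(0.25 * 1.225 * 2.82743e-05)) = 143.6 m/s

143.6 m/s


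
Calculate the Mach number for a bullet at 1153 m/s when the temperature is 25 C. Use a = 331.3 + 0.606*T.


a = 331.3 + 0.606*(25) = 346.45 m/s
M = v/a = 1153/346.45 = 3.328

3.328


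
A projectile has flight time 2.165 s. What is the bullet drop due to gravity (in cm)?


drop = 0.5*g*t^2 = 0.5*9.81*2.165^2 = 22.9908 m ≈ 2299 cm

2299 cm


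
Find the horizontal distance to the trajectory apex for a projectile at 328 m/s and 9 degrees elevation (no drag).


R = v0^2*sin(2*theta)/g = 328^2*sin(2*9°)/9.81 = 3388.92 m
apex_dist = R/2 = 3388.92/2 = 1694 m

1694 m


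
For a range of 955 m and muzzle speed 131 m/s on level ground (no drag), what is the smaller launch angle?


sin(2*theta) = R*g/v0^2 = 955*9.81/131^2 = 0.545921, theta = arcsin(0.545921)/2 = 16.54°

16.54 degrees


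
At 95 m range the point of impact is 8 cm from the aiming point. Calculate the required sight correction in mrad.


1 mrad subtends 1 cm per 10 m of range, so adj = error_cm / (dist_m / 10) = 8 / (95/10) = 0.8421 mrad

0.8421 mrad


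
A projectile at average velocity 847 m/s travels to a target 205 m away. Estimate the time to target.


t = d/v = 205/847 = 0.242 s

0.242 s


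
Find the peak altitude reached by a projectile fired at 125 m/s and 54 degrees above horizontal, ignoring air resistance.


H = (v0*sin(theta))^2 / (2g) = (125*sin(54°))^2 / (2*9.81) = 521.2 m

521.2 m


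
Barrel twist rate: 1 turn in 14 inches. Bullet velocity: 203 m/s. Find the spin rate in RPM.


twist_m = 14*0.0254 = 0.3556 m
spin = v/twist = 203/0.3556 = 570.8661 rev/s
RPM = spin*60 = 570.8661*60 ≈ 34252 RPM

34252 RPM


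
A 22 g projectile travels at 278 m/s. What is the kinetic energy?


E = 0.5*m*v^2 = 0.5*0.022*278^2 = 850.1 J

850.1 J


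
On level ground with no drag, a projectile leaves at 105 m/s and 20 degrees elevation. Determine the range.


R = v0^2 * sin(2*theta) / g = 105^2 * sin(2*20°) / 9.81 = 722.4 m

722.4 m


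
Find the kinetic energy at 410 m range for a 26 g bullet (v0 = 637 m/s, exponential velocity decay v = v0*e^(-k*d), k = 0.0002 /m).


v = v0*exp(-k*d) = 637*exp(-0.0002*410) = 586.85 m/s
E = 0.5*m*v^2 = 0.5*0.026*586.85^2 = 4477 J

4477 J


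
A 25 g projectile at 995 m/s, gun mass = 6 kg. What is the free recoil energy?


v_r = m_p*v_p/m_gun = 0.025*995/6 = 4.14583 m/s, E_r = 0.5*m_gun*v_r^2 = 0.5*6*4.14583^2 = 51.56 J

51.56 J


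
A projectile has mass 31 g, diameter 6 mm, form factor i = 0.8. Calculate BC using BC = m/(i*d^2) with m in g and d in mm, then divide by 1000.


BC = m/(i*d^2*1000) = 31/(0.8 * 6^2 * 1000) = 0.001076

0.001076


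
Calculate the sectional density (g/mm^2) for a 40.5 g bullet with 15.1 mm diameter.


SD = m/d^2 = 40.5/15.1^2 = 0.1776 g/mm^2

0.1776 g/mm^2


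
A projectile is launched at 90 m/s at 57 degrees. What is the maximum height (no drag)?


H = (v0*sin(theta))^2 / (2g) = (90*sin(57°))^2 / (2*9.81) = 290.4 m

290.4 m


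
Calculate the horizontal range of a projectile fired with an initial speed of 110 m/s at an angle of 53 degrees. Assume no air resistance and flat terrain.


R = v0^2 * sin(2*theta) / g = 110^2 * sin(2*53°) / 9.81 = 1186 m

1186 m


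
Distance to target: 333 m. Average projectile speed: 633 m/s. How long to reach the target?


t = d/v = 333/633 = 0.5261 s

0.5261 s


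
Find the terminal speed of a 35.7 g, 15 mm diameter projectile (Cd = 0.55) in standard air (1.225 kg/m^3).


A = pi*(d/2)^2 = pi*(15/2000)^2 = 1.76715e-04 m^2
vt = sqrt(2mg/(Cd*rho*A)) = sqrt(2*0.0357*9.81/(0.55 * 1.225 * 1.76715e-04)) = 76.7 m/s

76.7 m/s


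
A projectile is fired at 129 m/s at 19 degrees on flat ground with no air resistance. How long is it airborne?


T = 2*v0*sin(theta)/g = 2*129*sin(19°)/9.81 = 8.562 s

8.562 s


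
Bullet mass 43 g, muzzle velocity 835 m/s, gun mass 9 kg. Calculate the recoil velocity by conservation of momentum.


v_recoil = m_p * v_p / m_gun = 0.043 * 835 / 9 = 3.989 m/s

3.989 m/s


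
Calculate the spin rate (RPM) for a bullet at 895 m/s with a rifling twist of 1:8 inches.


twist_m = 8*0.0254 = 0.2032 m
spin = v/twist = 895/0.2032 = 4404.528 rev/s
RPM = spin*60 = 4404.528*60 ≈ 264272 RPM

264272 RPM


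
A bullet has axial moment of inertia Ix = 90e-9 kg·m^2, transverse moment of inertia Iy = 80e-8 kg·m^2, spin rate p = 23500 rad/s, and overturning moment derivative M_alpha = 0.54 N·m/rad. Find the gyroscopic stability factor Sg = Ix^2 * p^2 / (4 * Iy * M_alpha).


Sg = Ix^2 * p^2 / (4 * Iy * M_alpha) = (90e-9)^2 * 23500^2 / (4 * 80e-8 * 0.54) = 2.589

2.589


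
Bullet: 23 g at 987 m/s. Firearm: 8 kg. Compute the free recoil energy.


v_r = m_p*v_p/m_gun = 0.023*987/8 = 2.83763 m/s, E_r = 0.5*m_gun*v_r^2 = 0.5*8*2.83763^2 = 32.21 J

32.21 J


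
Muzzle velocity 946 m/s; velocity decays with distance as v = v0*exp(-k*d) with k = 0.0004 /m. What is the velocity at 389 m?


v = v0*exp(-k*d) = 946*exp(-0.0004*389) = 809.7 m/s

809.7 m/s


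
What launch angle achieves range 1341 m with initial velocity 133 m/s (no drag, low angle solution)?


sin(2*theta) = R*g/v0^2 = 1341*9.81/133^2 = 0.743694, theta = arcsin(0.743694)/2 = 24.02°

24.02 degrees


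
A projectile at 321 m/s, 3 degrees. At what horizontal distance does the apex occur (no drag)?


R = v0^2*sin(2*theta)/g = 321^2*sin(2*3°)/9.81 = 1097.93 m
apex_dist = R/2 = 1097.93/2 = 549 m

549 m


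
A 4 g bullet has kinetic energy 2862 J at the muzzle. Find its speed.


v = sqrt(2*E/m) = sqrt(2*2862/0.004) = 1196 m/s

1196 m/s


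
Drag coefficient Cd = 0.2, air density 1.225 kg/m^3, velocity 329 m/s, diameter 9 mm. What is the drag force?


A = pi*(d/2)^2 = pi*(9/2000)^2 = 6.36173e-05 m^2
Fd = 0.5*Cd*rho*A*v^2 = 0.5*0.2*1.225*6.36173e-05*329^2 = 0.8435 N

0.8435 N


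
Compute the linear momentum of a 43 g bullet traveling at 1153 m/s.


p = m*v = 0.043*1153 = 49.58 kg·m/s

49.58 kg·m/s


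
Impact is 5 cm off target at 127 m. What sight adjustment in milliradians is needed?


1 mrad subtends 1 cm per 10 m of range, so adj = error_cm / (dist_m / 10) = 5 / (127/10) = 0.3937 mrad

0.3937 mrad


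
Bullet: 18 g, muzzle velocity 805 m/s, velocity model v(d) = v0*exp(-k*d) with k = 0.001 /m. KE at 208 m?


v = v0*exp(-k*d) = 805*exp(-0.001*208) = 653.827 m/s
E = 0.5*m*v^2 = 0.5*0.018*653.827^2 = 3847 J

3847 J


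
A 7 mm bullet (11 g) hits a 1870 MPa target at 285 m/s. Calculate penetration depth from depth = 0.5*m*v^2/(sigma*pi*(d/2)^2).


A = pi*(d/2)^2 = pi*(7/2)^2 = 38.4845 mm^2
E = 0.5*m*v^2 = 0.5*0.011*285^2 = 446.737 J
depth = E/(sigma*A) = 446.737 J / (1870 MPa * 38.4845 mm^2) = 446.737/(1870 * 38.4845) m = 0.00620762 m ≈ 6.208 mm

6.208 mm


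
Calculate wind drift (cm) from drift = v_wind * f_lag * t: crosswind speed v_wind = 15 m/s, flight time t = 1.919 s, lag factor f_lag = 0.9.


drift = v_wind * lag * t = 15 * 0.9 * 1.919 = 25.9065 m ≈ 2591 cm

2591 cm


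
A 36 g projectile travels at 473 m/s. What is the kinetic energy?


E = 0.5*m*v^2 = 0.5*0.036*473^2 = 4027 J

4027 J


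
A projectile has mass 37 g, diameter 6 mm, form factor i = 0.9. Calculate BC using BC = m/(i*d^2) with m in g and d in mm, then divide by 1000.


BC = m/(i*d^2*1000) = 37/(0.9 * 6^2 * 1000) = 0.001142

0.001142


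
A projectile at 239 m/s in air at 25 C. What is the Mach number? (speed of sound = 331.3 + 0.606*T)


a = 331.3 + 0.606*(25) = 346.45 m/s
M = v/a = 239/346.45 = 0.6899

0.6899


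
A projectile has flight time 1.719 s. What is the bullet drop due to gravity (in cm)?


drop = 0.5*g*t^2 = 0.5*9.81*1.719^2 = 14.4941 m ≈ 1449 cm

1449 cm


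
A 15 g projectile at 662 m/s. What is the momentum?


p = m*v = 0.015*662 = 9.93 kg·m/s

9.93 kg·m/s


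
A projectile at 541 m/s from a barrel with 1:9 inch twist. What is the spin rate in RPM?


twist_m = 9*0.0254 = 0.2286 m
spin = v/twist = 541/0.2286 = 2366.579 rev/s
RPM = spin*60 = 2366.579*60 ≈ 141995 RPM

141995 RPM


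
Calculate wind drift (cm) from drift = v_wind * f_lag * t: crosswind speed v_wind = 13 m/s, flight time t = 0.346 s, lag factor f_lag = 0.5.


drift = v_wind * lag * t = 13 * 0.5 * 0.346 = 2.249 m ≈ 224.9 cm

224.9 cm


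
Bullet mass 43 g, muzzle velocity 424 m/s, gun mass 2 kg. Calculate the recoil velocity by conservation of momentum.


v_recoil = m_p * v_p / m_gun = 0.043 * 424 / 2 = 9.116 m/s

9.116 m/s


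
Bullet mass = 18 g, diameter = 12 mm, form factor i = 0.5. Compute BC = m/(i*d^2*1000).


BC = m/(i*d^2*1000) = 18/(0.5 * 12^2 * 1000) = 0.00025

0.00025


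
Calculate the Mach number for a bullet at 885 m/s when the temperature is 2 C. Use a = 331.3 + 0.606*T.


a = 331.3 + 0.606*(2) = 332.512 m/s
M = v/a = 885/332.512 = 2.662

2.662


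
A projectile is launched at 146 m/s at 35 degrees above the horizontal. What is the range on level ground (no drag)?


R = v0^2 * sin(2*theta) / g = 146^2 * sin(2*35°) / 9.81 = 2042 m

2042 m


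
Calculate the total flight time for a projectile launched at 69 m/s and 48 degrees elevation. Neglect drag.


T = 2*v0*sin(theta)/g = 2*69*sin(48°)/9.81 = 10.45 s

10.45 s


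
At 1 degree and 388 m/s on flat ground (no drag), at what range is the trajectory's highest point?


R = v0^2*sin(2*theta)/g = 388^2*sin(2*1°)/9.81 = 535.567 m
apex_dist = R/2 = 535.567/2 = 267.8 m

267.8 m


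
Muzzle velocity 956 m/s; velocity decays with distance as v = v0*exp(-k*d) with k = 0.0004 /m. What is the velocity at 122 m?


v = v0*exp(-k*d) = 956*exp(-0.0004*122) = 910.5 m/s

910.5 m/s


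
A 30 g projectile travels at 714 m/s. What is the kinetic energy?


E = 0.5*m*v^2 = 0.5*0.03*714^2 = 7647 J

7647 J


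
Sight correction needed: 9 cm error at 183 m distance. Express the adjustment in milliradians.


1 mrad subtends 1 cm per 10 m of range, so adj = error_cm / (dist_m / 10) = 9 / (183/10) = 0.4918 mrad

0.4918 mrad


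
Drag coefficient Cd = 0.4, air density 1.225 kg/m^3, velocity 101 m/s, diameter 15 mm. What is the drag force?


A = pi*(d/2)^2 = pi*(15/2000)^2 = 1.76715e-04 m^2
Fd = 0.5*Cd*rho*A*v^2 = 0.5*0.4*1.225*1.76715e-04*101^2 = 0.4417 N

0.4417 N


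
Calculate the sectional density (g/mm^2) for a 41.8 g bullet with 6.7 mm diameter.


SD = m/d^2 = 41.8/6.7^2 = 0.9312 g/mm^2

0.9312 g/mm^2


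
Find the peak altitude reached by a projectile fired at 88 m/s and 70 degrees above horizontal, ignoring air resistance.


H = (v0*sin(theta))^2 / (2g) = (88*sin(70°))^2 / (2*9.81) = 348.5 m

348.5 m


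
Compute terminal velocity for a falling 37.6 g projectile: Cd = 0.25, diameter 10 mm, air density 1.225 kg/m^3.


A = pi*(d/2)^2 = pi*(10/2000)^2 = 7.85398e-05 m^2
vt = sqrt(2mg/(Cd*rho*A)) = sqrt(2*0.0376*9.81/(0.25 * 1.225 * 7.85398e-05)) = 175.1 m/s

175.1 m/s


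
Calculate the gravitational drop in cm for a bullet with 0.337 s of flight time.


drop = 0.5*g*t^2 = 0.5*9.81*0.337^2 = 0.557056 m ≈ 55.71 cm

55.71 cm


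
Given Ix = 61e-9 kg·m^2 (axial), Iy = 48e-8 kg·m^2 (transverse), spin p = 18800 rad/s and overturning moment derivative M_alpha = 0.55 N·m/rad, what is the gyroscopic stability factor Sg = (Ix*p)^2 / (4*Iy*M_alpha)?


Sg = Ix^2 * p^2 / (4 * Iy * M_alpha) = (61e-9)^2 * 18800^2 / (4 * 48e-8 * 0.55) = 1.245

1.245


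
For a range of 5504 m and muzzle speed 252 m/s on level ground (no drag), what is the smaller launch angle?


sin(2*theta) = R*g/v0^2 = 5504*9.81/252^2 = 0.850249, theta = arcsin(0.850249)/2 = 29.12°

29.12 degrees


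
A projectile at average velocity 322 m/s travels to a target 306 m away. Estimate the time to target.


t = d/v = 306/322 = 0.9503 s

0.9503 s


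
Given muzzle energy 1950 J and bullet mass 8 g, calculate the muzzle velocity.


v = sqrt(2*E/m) = sqrt(2*1950/0.008) = 698.2 m/s

698.2 m/s


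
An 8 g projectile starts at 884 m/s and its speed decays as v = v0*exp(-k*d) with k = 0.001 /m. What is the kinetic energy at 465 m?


v = v0*exp(-k*d) = 884*exp(-0.001*465) = 555.271 m/s
E = 0.5*m*v^2 = 0.5*0.008*555.271^2 = 1233 J

1233 J


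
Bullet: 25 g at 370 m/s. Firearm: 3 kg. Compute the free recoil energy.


v_r = m_p*v_p/m_gun = 0.025*370/3 = 3.08333 m/s, E_r = 0.5*m_gun*v_r^2 = 0.5*3*3.08333^2 = 14.26 J

14.26 J


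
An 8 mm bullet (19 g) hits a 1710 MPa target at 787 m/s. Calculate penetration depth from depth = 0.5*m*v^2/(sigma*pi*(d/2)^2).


A = pi*(d/2)^2 = pi*(8/2)^2 = 50.2655 mm^2
E = 0.5*m*v^2 = 0.5*0.019*787^2 = 5884.01 J
depth = E/(sigma*A) = 5884.01 J / (1710 MPa * 50.2655 mm^2) = 5884.01/(1710 * 50.2655) m = 0.0684553 m ≈ 68.46 mm

68.46 mm


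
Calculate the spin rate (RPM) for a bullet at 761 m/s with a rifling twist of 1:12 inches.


twist_m = 12*0.0254 = 0.3048 m
spin = v/twist = 761/0.3048 = 2496.719 rev/s
RPM = spin*60 = 2496.719*60 ≈ 149803 RPM

149803 RPM


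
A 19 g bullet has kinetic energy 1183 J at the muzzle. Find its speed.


v = sqrt(2*E/m) = sqrt(2*1183/0.019) = 352.9 m/s

352.9 m/s


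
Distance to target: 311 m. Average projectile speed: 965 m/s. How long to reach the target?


t = d/v = 311/965 = 0.3223 s

0.3223 s


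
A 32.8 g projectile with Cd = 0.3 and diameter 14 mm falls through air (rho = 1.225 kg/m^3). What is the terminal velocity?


A = pi*(d/2)^2 = pi*(14/2000)^2 = 1.53938e-04 m^2
vt = sqrt(2mg/(Cd*rho*A)) = sqrt(2*0.0328*9.81/(0.3 * 1.225 * 1.53938e-04)) = 106.7 m/s

106.7 m/s


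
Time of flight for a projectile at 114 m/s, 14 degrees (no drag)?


T = 2*v0*sin(theta)/g = 2*114*sin(14°)/9.81 = 5.623 s

5.623 s


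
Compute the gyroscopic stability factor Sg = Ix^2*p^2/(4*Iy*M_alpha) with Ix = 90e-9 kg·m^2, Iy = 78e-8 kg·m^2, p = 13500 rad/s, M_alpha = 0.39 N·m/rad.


Sg = Ix^2 * p^2 / (4 * Iy * M_alpha) = (90e-9)^2 * 13500^2 / (4 * 78e-8 * 0.39) = 1.213

1.213


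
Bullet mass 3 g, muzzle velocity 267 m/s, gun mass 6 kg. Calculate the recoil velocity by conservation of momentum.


v_recoil = m_p * v_p / m_gun = 0.003 * 267 / 6 = 0.1335 m/s

0.1335 m/s


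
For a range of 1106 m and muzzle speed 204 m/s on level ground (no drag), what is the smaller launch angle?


sin(2*theta) = R*g/v0^2 = 1106*9.81/204^2 = 0.260714, theta = arcsin(0.260714)/2 = 7.556°

7.556 degrees


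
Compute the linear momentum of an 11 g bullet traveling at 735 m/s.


p = m*v = 0.011*735 = 8.085 kg·m/s

8.085 kg·m/s


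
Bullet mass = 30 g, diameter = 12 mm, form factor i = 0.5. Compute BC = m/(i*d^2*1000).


BC = m/(i*d^2*1000) = 30/(0.5 * 12^2 * 1000) = 0.0004167

0.0004167


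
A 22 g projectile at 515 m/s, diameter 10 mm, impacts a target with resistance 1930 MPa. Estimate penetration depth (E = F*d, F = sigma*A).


A = pi*(d/2)^2 = pi*(10/2)^2 = 78.5398 mm^2
E = 0.5*m*v^2 = 0.5*0.022*515^2 = 2917.47 J
depth = E/(sigma*A) = 2917.47 J / (1930 MPa * 78.5398 mm^2) = 2917.47/(1930 * 78.5398) m = 0.0192469 m ≈ 19.25 mm

19.25 mm


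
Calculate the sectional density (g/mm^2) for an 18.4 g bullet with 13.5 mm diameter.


SD = m/d^2 = 18.4/13.5^2 = 0.101 g/mm^2

0.101 g/mm^2


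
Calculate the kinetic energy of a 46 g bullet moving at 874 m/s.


E = 0.5*m*v^2 = 0.5*0.046*874^2 = 17569 J

17569 J


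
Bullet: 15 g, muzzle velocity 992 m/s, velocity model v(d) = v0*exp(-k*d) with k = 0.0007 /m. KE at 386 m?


v = v0*exp(-k*d) = 992*exp(-0.0007*386) = 757.121 m/s
E = 0.5*m*v^2 = 0.5*0.015*757.121^2 = 4299 J

4299 J


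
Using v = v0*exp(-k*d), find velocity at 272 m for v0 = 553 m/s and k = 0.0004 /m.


v = v0*exp(-k*d) = 553*exp(-0.0004*272) = 496 m/s

496 m/s


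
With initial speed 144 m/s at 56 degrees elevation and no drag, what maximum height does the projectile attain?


H = (v0*sin(theta))^2 / (2g) = (144*sin(56°))^2 / (2*9.81) = 726.4 m

726.4 m


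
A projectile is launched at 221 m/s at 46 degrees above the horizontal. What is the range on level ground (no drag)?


R = v0^2 * sin(2*theta) / g = 221^2 * sin(2*46°) / 9.81 = 4976 m

4976 m


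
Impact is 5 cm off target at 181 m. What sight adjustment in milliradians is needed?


1 mrad subtends 1 cm per 10 m of range, so adj = error_cm / (dist_m / 10) = 5 / (181/10) = 0.2762 mrad

0.2762 mrad


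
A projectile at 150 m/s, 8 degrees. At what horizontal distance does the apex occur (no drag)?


R = v0^2*sin(2*theta)/g = 150^2*sin(2*8°)/9.81 = 632.196 m
apex_dist = R/2 = 632.196/2 = 316.1 m

316.1 m


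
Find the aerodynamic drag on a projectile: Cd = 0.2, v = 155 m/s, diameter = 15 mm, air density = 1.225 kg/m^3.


A = pi*(d/2)^2 = pi*(15/2000)^2 = 1.76715e-04 m^2
Fd = 0.5*Cd*rho*A*v^2 = 0.5*0.2*1.225*1.76715e-04*155^2 = 0.5201 N

0.5201 N


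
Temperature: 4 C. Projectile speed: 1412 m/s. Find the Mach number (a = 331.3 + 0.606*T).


a = 331.3 + 0.606*(4) = 333.724 m/s
M = v/a = 1412/333.724 = 4.231

4.231


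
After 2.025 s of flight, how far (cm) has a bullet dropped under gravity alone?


drop = 0.5*g*t^2 = 0.5*9.81*2.025^2 = 20.1136 m ≈ 2011 cm

2011 cm


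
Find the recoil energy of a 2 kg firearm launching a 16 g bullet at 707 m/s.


v_r = m_p*v_p/m_gun = 0.016*707/2 = 5.656 m/s, E_r = 0.5*m_gun*v_r^2 = 0.5*2*5.656^2 = 31.99 J

31.99 J


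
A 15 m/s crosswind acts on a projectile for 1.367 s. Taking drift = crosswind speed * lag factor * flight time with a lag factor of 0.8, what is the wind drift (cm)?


drift = v_wind * lag * t = 15 * 0.8 * 1.367 = 16.404 m ≈ 1640 cm

1640 cm
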